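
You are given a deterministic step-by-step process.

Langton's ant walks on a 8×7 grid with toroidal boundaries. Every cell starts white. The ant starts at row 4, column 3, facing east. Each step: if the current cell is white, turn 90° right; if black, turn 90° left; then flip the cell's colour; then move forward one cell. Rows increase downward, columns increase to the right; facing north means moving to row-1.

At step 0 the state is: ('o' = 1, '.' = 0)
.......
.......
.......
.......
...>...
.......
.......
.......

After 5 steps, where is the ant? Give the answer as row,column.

3,3

t=0: .......
.......
.......
.......
...>...
.......
.......
.......
t=1: .......
.......
.......
.......
...o...
...v...
.......
.......
t=2: .......
.......
.......
.......
...o...
..<o...
.......
.......
t=3: .......
.......
.......
.......
..^o...
..oo...
.......
.......
t=4: .......
.......
.......
.......
..o>...
..oo...
.......
.......
t=5: .......
.......
.......
...^...
..o....
..oo...
.......
.......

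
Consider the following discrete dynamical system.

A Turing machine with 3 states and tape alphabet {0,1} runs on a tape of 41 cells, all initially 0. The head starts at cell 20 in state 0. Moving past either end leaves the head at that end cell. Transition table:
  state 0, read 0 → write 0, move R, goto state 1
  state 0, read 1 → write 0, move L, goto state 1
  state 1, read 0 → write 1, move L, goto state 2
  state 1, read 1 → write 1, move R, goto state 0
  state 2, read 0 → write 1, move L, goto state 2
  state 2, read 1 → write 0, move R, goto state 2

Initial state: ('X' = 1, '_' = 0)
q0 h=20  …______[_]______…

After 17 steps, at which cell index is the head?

5

0) q0 h=20  …______[_]______…
1) q1 h=21  …______[_]______…
2) q2 h=20  …______[_]X_____…
3) q2 h=19  …______[_]XX____…
4) q2 h=18  …______[_]XXX___…
5) q2 h=17  …______[_]XXXX__…
6) q2 h=16  …______[_]XXXXX_…
7) q2 h=15  …______[_]XXXXXX…
8) q2 h=14  …______[_]XXXXXX…
9) q2 h=13  …______[_]XXXXXX…
10) q2 h=12  …______[_]XXXXXX…
11) q2 h=11  …______[_]XXXXXX…
12) q2 h=10  …______[_]XXXXXX…
13) q2 h= 9  …______[_]XXXXXX…
14) q2 h= 8  …______[_]XXXXXX…
15) q2 h= 7  …______[_]XXXXXX…
16) q2 h= 6  |______[_]XXXXXX…
17) q2 h= 5  |_____[_]XXXXXX…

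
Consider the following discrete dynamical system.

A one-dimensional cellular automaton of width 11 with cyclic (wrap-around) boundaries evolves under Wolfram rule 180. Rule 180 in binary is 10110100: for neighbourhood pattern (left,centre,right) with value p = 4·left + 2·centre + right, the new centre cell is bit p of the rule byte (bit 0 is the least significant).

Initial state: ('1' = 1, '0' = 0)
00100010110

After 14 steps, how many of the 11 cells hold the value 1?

gen 0: 00100010110
gen 1: 00110011001
gen 2: 10001000101
gen 3: 01001100110
gen 4: 01100010001
gen 5: 10010011001
gen 6: 01011000100
gen 7: 01100100110
gen 8: 00010110001
gen 9: 10011001001
gen 10: 01000101100
gen 11: 01100110010
gen 12: 00010001011
gen 13: 10011001100
gen 14: 11000100010

4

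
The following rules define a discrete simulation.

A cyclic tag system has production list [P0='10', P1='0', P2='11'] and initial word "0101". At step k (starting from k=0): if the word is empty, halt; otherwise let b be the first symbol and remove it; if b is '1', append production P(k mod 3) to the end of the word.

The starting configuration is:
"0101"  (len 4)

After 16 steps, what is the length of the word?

2

0) "0101"  (len 4)
1) "101"  (len 3)
2) "010"  (len 3)
3) "10"  (len 2)
4) "010"  (len 3)
5) "10"  (len 2)
6) "011"  (len 3)
7) "11"  (len 2)
8) "10"  (len 2)
9) "011"  (len 3)
10) "11"  (len 2)
11) "10"  (len 2)
12) "011"  (len 3)
13) "11"  (len 2)
14) "10"  (len 2)
15) "011"  (len 3)
16) "11"  (len 2)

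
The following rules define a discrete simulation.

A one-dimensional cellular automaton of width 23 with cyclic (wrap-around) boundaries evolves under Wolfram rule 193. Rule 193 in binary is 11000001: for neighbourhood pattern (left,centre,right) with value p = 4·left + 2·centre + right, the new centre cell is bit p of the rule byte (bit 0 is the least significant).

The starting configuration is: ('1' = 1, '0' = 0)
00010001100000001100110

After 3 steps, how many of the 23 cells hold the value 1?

12

k=0  00010001100000001100110
k=1  11000100101111100100010
k=2  01010000000111100001000
k=3  00000111110011101100011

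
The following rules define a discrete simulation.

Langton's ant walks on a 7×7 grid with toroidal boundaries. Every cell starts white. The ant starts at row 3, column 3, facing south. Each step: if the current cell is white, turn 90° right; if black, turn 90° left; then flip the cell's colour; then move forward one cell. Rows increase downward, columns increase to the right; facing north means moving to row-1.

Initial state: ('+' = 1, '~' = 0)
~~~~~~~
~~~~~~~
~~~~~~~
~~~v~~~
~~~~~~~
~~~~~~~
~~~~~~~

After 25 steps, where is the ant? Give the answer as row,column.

gen 0: ~~~~~~~
~~~~~~~
~~~~~~~
~~~v~~~
~~~~~~~
~~~~~~~
~~~~~~~
gen 1: ~~~~~~~
~~~~~~~
~~~~~~~
~~<+~~~
~~~~~~~
~~~~~~~
~~~~~~~
gen 2: ~~~~~~~
~~~~~~~
~~^~~~~
~~++~~~
~~~~~~~
~~~~~~~
~~~~~~~
gen 3: ~~~~~~~
~~~~~~~
~~+>~~~
~~++~~~
~~~~~~~
~~~~~~~
~~~~~~~
gen 4: ~~~~~~~
~~~~~~~
~~++~~~
~~+v~~~
~~~~~~~
~~~~~~~
~~~~~~~
gen 5: ~~~~~~~
~~~~~~~
~~++~~~
~~+~>~~
~~~~~~~
~~~~~~~
~~~~~~~
gen 6: ~~~~~~~
~~~~~~~
~~++~~~
~~+~+~~
~~~~v~~
~~~~~~~
~~~~~~~
gen 7: ~~~~~~~
~~~~~~~
~~++~~~
~~+~+~~
~~~<+~~
~~~~~~~
~~~~~~~
gen 8: ~~~~~~~
~~~~~~~
~~++~~~
~~+^+~~
~~~++~~
~~~~~~~
~~~~~~~
gen 9: ~~~~~~~
~~~~~~~
~~++~~~
~~++>~~
~~~++~~
~~~~~~~
~~~~~~~
gen 10: ~~~~~~~
~~~~~~~
~~++^~~
~~++~~~
~~~++~~
~~~~~~~
~~~~~~~
gen 11: ~~~~~~~
~~~~~~~
~~+++>~
~~++~~~
~~~++~~
~~~~~~~
~~~~~~~
gen 12: ~~~~~~~
~~~~~~~
~~++++~
~~++~v~
~~~++~~
~~~~~~~
~~~~~~~
gen 13: ~~~~~~~
~~~~~~~
~~++++~
~~++<+~
~~~++~~
~~~~~~~
~~~~~~~
gen 14: ~~~~~~~
~~~~~~~
~~++^+~
~~++++~
~~~++~~
~~~~~~~
~~~~~~~
gen 15: ~~~~~~~
~~~~~~~
~~+<~+~
~~++++~
~~~++~~
~~~~~~~
~~~~~~~
gen 16: ~~~~~~~
~~~~~~~
~~+~~+~
~~+v++~
~~~++~~
~~~~~~~
~~~~~~~
gen 17: ~~~~~~~
~~~~~~~
~~+~~+~
~~+~>+~
~~~++~~
~~~~~~~
~~~~~~~
gen 18: ~~~~~~~
~~~~~~~
~~+~^+~
~~+~~+~
~~~++~~
~~~~~~~
~~~~~~~
gen 19: ~~~~~~~
~~~~~~~
~~+~+>~
~~+~~+~
~~~++~~
~~~~~~~
~~~~~~~
gen 20: ~~~~~~~
~~~~~^~
~~+~+~~
~~+~~+~
~~~++~~
~~~~~~~
~~~~~~~
gen 21: ~~~~~~~
~~~~~+>
~~+~+~~
~~+~~+~
~~~++~~
~~~~~~~
~~~~~~~
gen 22: ~~~~~~~
~~~~~++
~~+~+~v
~~+~~+~
~~~++~~
~~~~~~~
~~~~~~~
gen 23: ~~~~~~~
~~~~~++
~~+~+<+
~~+~~+~
~~~++~~
~~~~~~~
~~~~~~~
gen 24: ~~~~~~~
~~~~~^+
~~+~+++
~~+~~+~
~~~++~~
~~~~~~~
~~~~~~~
gen 25: ~~~~~~~
~~~~<~+
~~+~+++
~~+~~+~
~~~++~~
~~~~~~~
~~~~~~~

1,4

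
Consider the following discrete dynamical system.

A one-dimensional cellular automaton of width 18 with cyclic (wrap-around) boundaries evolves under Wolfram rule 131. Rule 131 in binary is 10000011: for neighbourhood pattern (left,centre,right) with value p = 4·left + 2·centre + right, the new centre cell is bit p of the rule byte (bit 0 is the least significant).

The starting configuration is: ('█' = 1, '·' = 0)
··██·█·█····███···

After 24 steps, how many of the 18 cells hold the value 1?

gen 0: ··██·█·█····███···
gen 1: ██·······███·█··██
gen 2: █··██████·█····█·█
gen 3: ··█·████····███···
gen 4: ██···██··███·█··██
gen 5: █··██···█·█····█·█
gen 6: ··█···██····███···
gen 7: ██··██···███·█··██
gen 8: █··█···██·█····█·█
gen 9: ··█··██·····███···
gen 10: ██··█···████·█··██
gen 11: █··█··██·██····█·█
gen 12: ··█··█······███···
gen 13: ██··█··█████·█··██
gen 14: █··█··█·███····█·█
gen 15: ··█··█···█··███···
gen 16: ██··█··██··█·█··██
gen 17: █··█··█···█····█·█
gen 18: ··█··█··██··███···
gen 19: ██··█··█···█·█··██
gen 20: █··█··█··██····█·█
gen 21: ··█··█··█···███···
gen 22: ██··█··█··██·█··██
gen 23: █··█··█··█·····█·█
gen 24: ··█··█··█··████···

7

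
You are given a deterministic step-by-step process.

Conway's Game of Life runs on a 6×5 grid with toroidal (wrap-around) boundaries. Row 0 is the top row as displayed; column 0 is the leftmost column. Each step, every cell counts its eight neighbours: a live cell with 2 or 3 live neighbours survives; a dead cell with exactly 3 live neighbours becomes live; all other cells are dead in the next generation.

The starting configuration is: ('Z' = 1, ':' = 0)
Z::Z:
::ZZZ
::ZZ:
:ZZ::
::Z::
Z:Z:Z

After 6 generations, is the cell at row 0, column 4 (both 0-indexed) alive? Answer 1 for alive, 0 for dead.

1

[0] Z::Z:
::ZZZ
::ZZ:
:ZZ::
::Z::
Z:Z:Z
[1] Z::::
:Z:::
::::Z
:Z:::
Z:Z::
Z:Z:Z
[2] Z:::Z
Z::::
Z::::
ZZ:::
Z:ZZZ
Z::ZZ
[3] :Z:Z:
ZZ:::
Z:::Z
::ZZ:
::Z::
::Z::
[4] ZZ:::
:ZZ::
Z:ZZZ
:ZZZZ
:ZZ::
:ZZZ:
[5] Z::Z:
:::::
:::::
:::::
::::Z
:::Z:
[6] ::::Z
:::::
:::::
:::::
:::::
:::Z:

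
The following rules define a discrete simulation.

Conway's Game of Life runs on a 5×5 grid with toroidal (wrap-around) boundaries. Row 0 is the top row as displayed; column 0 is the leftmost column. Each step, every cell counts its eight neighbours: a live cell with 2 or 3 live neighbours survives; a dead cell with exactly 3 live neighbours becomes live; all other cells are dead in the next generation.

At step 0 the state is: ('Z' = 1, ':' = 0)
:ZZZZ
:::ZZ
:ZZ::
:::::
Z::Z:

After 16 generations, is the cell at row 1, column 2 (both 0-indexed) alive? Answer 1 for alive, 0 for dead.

0

k=0  :ZZZZ
:::ZZ
:ZZ::
:::::
Z::Z:
k=1  :Z:::
::::Z
::ZZ:
:ZZ::
ZZ:Z:
k=2  :ZZ:Z
::ZZ:
:ZZZ:
Z:::Z
Z::::
k=3  ZZZ:Z
Z:::Z
ZZ:::
Z:ZZZ
:::Z:
k=4  :ZZ::
::ZZ:
::Z::
Z:ZZ:
:::::
k=5  :ZZZ:
:::Z:
::::Z
:ZZZ:
:::Z:
k=6  :::ZZ
:::ZZ
::::Z
::ZZZ
::::Z
k=7  Z::::
Z::::
Z:Z::
Z:::Z
Z:Z::
k=8  Z:::Z
Z:::Z
Z::::
Z::ZZ
Z::::
k=9  :Z:::
:Z:::
:Z:Z:
ZZ:::
:Z:Z:
k=10  ZZ:::
ZZ:::
:Z:::
ZZ::Z
:Z:::
k=11  ::Z::
::Z::
::Z:Z
:ZZ::
::Z:Z
k=12  :ZZ::
:ZZ::
::Z::
ZZZ::
::Z::
k=13  :::Z:
:::Z:
Z::Z:
::ZZ:
Z::Z:
k=14  ::ZZ:
::ZZ:
:::Z:
:ZZZ:
:::Z:
k=15  ::::Z
::::Z
:Z::Z
:::ZZ
:Z::Z
k=16  :::ZZ
:::ZZ
::::Z
::ZZZ
::::Z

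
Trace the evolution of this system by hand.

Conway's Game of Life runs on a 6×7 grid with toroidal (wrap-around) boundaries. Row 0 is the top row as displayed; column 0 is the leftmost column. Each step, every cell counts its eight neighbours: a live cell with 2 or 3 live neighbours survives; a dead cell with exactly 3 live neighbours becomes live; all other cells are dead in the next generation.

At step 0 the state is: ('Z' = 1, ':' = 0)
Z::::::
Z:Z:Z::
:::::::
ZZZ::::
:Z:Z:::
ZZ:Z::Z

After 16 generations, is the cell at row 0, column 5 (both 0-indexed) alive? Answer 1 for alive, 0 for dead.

0) Z::::::
Z:Z:Z::
:::::::
ZZZ::::
:Z:Z:::
ZZ:Z::Z
1) ::ZZ:::
:Z:::::
Z:ZZ:::
ZZZ::::
:::Z::Z
:Z::::Z
2) ZZZ::::
:Z:::::
Z::Z:::
Z:::::Z
::::::Z
Z::Z:::
3) Z:Z::::
:::::::
ZZ::::Z
Z:::::Z
::::::Z
Z:Z:::Z
4) Z:::::Z
::::::Z
:Z::::Z
:Z:::Z:
:Z:::Z:
Z:::::Z
5) :::::Z:
:::::ZZ
:::::ZZ
:ZZ::ZZ
:Z:::Z:
:Z:::Z:
6) ::::ZZ:
::::Z::
::::Z::
:ZZ:Z::
:Z::ZZ:
::::ZZZ
7) :::Z::Z
:::ZZ::
::::ZZ:
:ZZ:Z::
ZZZ:::Z
:::Z::Z
8) ::ZZ:Z:
:::Z:::
::Z::Z:
::Z:Z:Z
:::::ZZ
:Z:Z:ZZ
9) :::Z:ZZ
:::Z:::
::Z:ZZ:
:::ZZ:Z
::ZZ:::
Z::Z:::
10) ::ZZ::Z
::ZZ::Z
::Z::Z:
:::::::
::Z::::
:::Z::Z
11) Z:::ZZZ
:Z::ZZZ
::ZZ:::
:::::::
:::::::
:::Z:::
12) Z::Z:::
:ZZ::::
::ZZZZ:
:::::::
:::::::
::::ZZZ
13) ZZZZZZZ
:Z:::::
:ZZZZ::
:::ZZ::
:::::Z:
::::ZZZ
14) :ZZZ:::
::::::Z
:Z::Z::
:::::Z:
:::Z::Z
:ZZ::::
15) ZZ:Z:::
ZZ:Z:::
:::::Z:
::::ZZ:
::Z::::
ZZ:::::
16) ::::::Z
ZZ::Z:Z
:::::ZZ
::::ZZ:
:Z:::::
Z::::::

0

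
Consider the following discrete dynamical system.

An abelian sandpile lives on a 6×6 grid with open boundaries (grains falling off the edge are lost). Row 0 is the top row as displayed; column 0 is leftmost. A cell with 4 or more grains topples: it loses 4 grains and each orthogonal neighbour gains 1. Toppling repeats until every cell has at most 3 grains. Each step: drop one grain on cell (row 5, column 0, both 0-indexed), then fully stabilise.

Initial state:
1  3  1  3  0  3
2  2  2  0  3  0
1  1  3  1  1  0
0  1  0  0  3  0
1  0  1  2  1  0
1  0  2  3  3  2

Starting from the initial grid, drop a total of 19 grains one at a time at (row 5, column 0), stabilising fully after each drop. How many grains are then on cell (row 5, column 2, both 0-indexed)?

3

[0] 1  3  1  3  0  3
2  2  2  0  3  0
1  1  3  1  1  0
0  1  0  0  3  0
1  0  1  2  1  0
1  0  2  3  3  2
[1] 1  3  1  3  0  3
2  2  2  0  3  0
1  1  3  1  1  0
0  1  0  0  3  0
1  0  1  2  1  0
2  0  2  3  3  2
[2] 1  3  1  3  0  3
2  2  2  0  3  0
1  1  3  1  1  0
0  1  0  0  3  0
1  0  1  2  1  0
3  0  2  3  3  2
[3] 1  3  1  3  0  3
2  2  2  0  3  0
1  1  3  1  1  0
0  1  0  0  3  0
2  0  1  2  1  0
0  1  2  3  3  2
[4] 1  3  1  3  0  3
2  2  2  0  3  0
1  1  3  1  1  0
0  1  0  0  3  0
2  0  1  2  1  0
1  1  2  3  3  2
[5] 1  3  1  3  0  3
2  2  2  0  3  0
1  1  3  1  1  0
0  1  0  0  3  0
2  0  1  2  1  0
2  1  2  3  3  2
[6] 1  3  1  3  0  3
2  2  2  0  3  0
1  1  3  1  1  0
0  1  0  0  3  0
2  0  1  2  1  0
3  1  2  3  3  2
[7] 1  3  1  3  0  3
2  2  2  0  3  0
1  1  3  1  1  0
0  1  0  0  3  0
3  0  1  2  1  0
0  2  2  3  3  2
[8] 1  3  1  3  0  3
2  2  2  0  3  0
1  1  3  1  1  0
0  1  0  0  3  0
3  0  1  2  1  0
1  2  2  3  3  2
[9] 1  3  1  3  0  3
2  2  2  0  3  0
1  1  3  1  1  0
0  1  0  0  3  0
3  0  1  2  1  0
2  2  2  3  3  2
[10] 1  3  1  3  0  3
2  2  2  0  3  0
1  1  3  1  1  0
0  1  0  0  3  0
3  0  1  2  1  0
3  2  2  3  3  2
[11] 1  3  1  3  0  3
2  2  2  0  3  0
1  1  3  1  1  0
1  1  0  0  3  0
0  1  1  2  1  0
1  3  2  3  3  2
[12] 1  3  1  3  0  3
2  2  2  0  3  0
1  1  3  1  1  0
1  1  0  0  3  0
0  1  1  2  1  0
2  3  2  3  3  2
[13] 1  3  1  3  0  3
2  2  2  0  3  0
1  1  3  1  1  0
1  1  0  0  3  0
0  1  1  2  1  0
3  3  2  3  3  2
[14] 1  3  1  3  0  3
2  2  2  0  3  0
1  1  3  1  1  0
1  1  0  0  3  0
1  2  1  2  1  0
1  0  3  3  3  2
[15] 1  3  1  3  0  3
2  2  2  0  3  0
1  1  3  1  1  0
1  1  0  0  3  0
1  2  1  2  1  0
2  0  3  3  3  2
[16] 1  3  1  3  0  3
2  2  2  0  3  0
1  1  3  1  1  0
1  1  0  0  3  0
1  2  1  2  1  0
3  0  3  3  3  2
[17] 1  3  1  3  0  3
2  2  2  0  3  0
1  1  3  1  1  0
1  1  0  0  3  0
2  2  1  2  1  0
0  1  3  3  3  2
[18] 1  3  1  3  0  3
2  2  2  0  3  0
1  1  3  1  1  0
1  1  0  0  3  0
2  2  1  2  1  0
1  1  3  3  3  2
[19] 1  3  1  3  0  3
2  2  2  0  3  0
1  1  3  1  1  0
1  1  0  0  3  0
2  2  1  2  1  0
2  1  3  3  3  2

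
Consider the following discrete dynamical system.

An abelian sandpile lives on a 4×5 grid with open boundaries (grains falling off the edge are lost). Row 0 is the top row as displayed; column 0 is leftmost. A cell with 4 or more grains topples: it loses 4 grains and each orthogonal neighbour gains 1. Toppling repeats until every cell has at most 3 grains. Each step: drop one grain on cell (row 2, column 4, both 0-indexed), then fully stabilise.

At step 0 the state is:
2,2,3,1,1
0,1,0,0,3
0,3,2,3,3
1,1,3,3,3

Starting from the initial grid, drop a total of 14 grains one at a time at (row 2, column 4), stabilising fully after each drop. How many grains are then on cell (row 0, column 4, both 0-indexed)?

k=0  2,2,3,1,1
0,1,0,0,3
0,3,2,3,3
1,1,3,3,3
k=1  2,2,3,1,2
0,2,1,2,0
1,0,1,2,3
1,3,1,2,1
k=2  2,2,3,1,2
0,2,1,2,1
1,0,1,3,0
1,3,1,2,2
k=3  2,2,3,1,2
0,2,1,2,1
1,0,1,3,1
1,3,1,2,2
k=4  2,2,3,1,2
0,2,1,2,1
1,0,1,3,2
1,3,1,2,2
k=5  2,2,3,1,2
0,2,1,2,1
1,0,1,3,3
1,3,1,2,2
k=6  2,2,3,1,2
0,2,1,3,2
1,0,2,0,1
1,3,1,3,3
k=7  2,2,3,1,2
0,2,1,3,2
1,0,2,0,2
1,3,1,3,3
k=8  2,2,3,1,2
0,2,1,3,2
1,0,2,0,3
1,3,1,3,3
k=9  2,2,3,1,2
0,2,1,3,3
1,0,2,2,1
1,3,2,0,1
k=10  2,2,3,1,2
0,2,1,3,3
1,0,2,2,2
1,3,2,0,1
k=11  2,2,3,1,2
0,2,1,3,3
1,0,2,2,3
1,3,2,0,1
k=12  2,2,3,2,3
0,2,2,1,1
1,0,3,0,2
1,3,2,1,2
k=13  2,2,3,2,3
0,2,2,1,1
1,0,3,0,3
1,3,2,1,2
k=14  2,2,3,2,3
0,2,2,1,2
1,0,3,1,0
1,3,2,1,3

3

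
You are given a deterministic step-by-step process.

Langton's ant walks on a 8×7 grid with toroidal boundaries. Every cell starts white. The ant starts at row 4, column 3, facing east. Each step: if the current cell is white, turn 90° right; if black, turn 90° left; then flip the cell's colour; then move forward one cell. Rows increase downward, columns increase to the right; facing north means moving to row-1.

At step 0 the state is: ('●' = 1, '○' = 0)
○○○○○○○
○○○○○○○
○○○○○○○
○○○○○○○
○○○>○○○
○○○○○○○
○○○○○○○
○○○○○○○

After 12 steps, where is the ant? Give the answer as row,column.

[0] ○○○○○○○
○○○○○○○
○○○○○○○
○○○○○○○
○○○>○○○
○○○○○○○
○○○○○○○
○○○○○○○
[1] ○○○○○○○
○○○○○○○
○○○○○○○
○○○○○○○
○○○●○○○
○○○v○○○
○○○○○○○
○○○○○○○
[2] ○○○○○○○
○○○○○○○
○○○○○○○
○○○○○○○
○○○●○○○
○○<●○○○
○○○○○○○
○○○○○○○
[3] ○○○○○○○
○○○○○○○
○○○○○○○
○○○○○○○
○○^●○○○
○○●●○○○
○○○○○○○
○○○○○○○
[4] ○○○○○○○
○○○○○○○
○○○○○○○
○○○○○○○
○○●>○○○
○○●●○○○
○○○○○○○
○○○○○○○
[5] ○○○○○○○
○○○○○○○
○○○○○○○
○○○^○○○
○○●○○○○
○○●●○○○
○○○○○○○
○○○○○○○
[6] ○○○○○○○
○○○○○○○
○○○○○○○
○○○●>○○
○○●○○○○
○○●●○○○
○○○○○○○
○○○○○○○
[7] ○○○○○○○
○○○○○○○
○○○○○○○
○○○●●○○
○○●○v○○
○○●●○○○
○○○○○○○
○○○○○○○
[8] ○○○○○○○
○○○○○○○
○○○○○○○
○○○●●○○
○○●<●○○
○○●●○○○
○○○○○○○
○○○○○○○
[9] ○○○○○○○
○○○○○○○
○○○○○○○
○○○^●○○
○○●●●○○
○○●●○○○
○○○○○○○
○○○○○○○
[10] ○○○○○○○
○○○○○○○
○○○○○○○
○○<○●○○
○○●●●○○
○○●●○○○
○○○○○○○
○○○○○○○
[11] ○○○○○○○
○○○○○○○
○○^○○○○
○○●○●○○
○○●●●○○
○○●●○○○
○○○○○○○
○○○○○○○
[12] ○○○○○○○
○○○○○○○
○○●>○○○
○○●○●○○
○○●●●○○
○○●●○○○
○○○○○○○
○○○○○○○

2,3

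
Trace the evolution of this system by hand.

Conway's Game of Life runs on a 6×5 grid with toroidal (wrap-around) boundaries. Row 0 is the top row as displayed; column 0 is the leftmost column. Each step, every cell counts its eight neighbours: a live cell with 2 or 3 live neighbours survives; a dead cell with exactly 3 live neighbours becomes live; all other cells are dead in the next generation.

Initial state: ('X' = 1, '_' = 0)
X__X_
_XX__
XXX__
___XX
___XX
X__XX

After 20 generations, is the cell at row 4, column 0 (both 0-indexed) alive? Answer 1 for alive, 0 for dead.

t=0: X__X_
_XX__
XXX__
___XX
___XX
X__XX
t=1: X__X_
___XX
X___X
_X___
__X__
X_X__
t=2: XXXX_
___X_
X__XX
XX___
__X__
__XXX
t=3: XX___
_____
XXXX_
XXXX_
X_X_X
X___X
t=4: XX__X
____X
X__X_
_____
__X__
___X_
t=5: X__XX
_X_X_
____X
_____
_____
XXXXX
t=6: _____
__XX_
_____
_____
XXXXX
_XX__
t=7: _X_X_
_____
_____
XXXXX
X__XX
____X
t=8: _____
_____
XXXXX
_XX__
_____
__X__
t=9: _____
XXXXX
X__XX
____X
_XX__
_____
t=10: XXXXX
_XX__
_____
_XX_X
_____
_____
t=11: X__XX
____X
X__X_
_____
_____
XXXXX
t=12: _____
_____
____X
_____
XXXXX
_XX__
t=13: _____
_____
_____
_XX__
X__XX
____X
t=14: _____
_____
_____
XXXXX
XXXXX
X__XX
t=15: ____X
_____
XXXXX
_____
_____
_____
t=16: _____
_XX__
XXXXX
XXXXX
_____
_____
t=17: _____
____X
_____
_____
XXXXX
_____
t=18: _____
_____
_____
XXXXX
XXXXX
XXXXX
t=19: XXXXX
_____
XXXXX
_____
_____
_____
t=20: XXXXX
_____
XXXXX
XXXXX
_____
XXXXX

0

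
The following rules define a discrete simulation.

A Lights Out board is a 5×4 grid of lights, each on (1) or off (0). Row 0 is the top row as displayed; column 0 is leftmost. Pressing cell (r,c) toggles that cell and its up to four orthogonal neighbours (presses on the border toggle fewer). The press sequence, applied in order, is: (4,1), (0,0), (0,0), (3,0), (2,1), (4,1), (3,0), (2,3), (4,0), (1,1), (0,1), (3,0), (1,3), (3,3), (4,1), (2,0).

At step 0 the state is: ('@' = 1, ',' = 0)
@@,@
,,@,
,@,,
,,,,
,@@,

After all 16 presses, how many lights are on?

k=0  @@,@
,,@,
,@,,
,,,,
,@@,
k=1  @@,@
,,@,
,@,,
,@,,
@,,,
k=2  ,,,@
@,@,
,@,,
,@,,
@,,,
k=3  @@,@
,,@,
,@,,
,@,,
@,,,
k=4  @@,@
,,@,
@@,,
@,,,
,,,,
k=5  @@,@
,@@,
,,@,
@@,,
,,,,
k=6  @@,@
,@@,
,,@,
@,,,
@@@,
k=7  @@,@
,@@,
@,@,
,@,,
,@@,
k=8  @@,@
,@@@
@,,@
,@,@
,@@,
k=9  @@,@
,@@@
@,,@
@@,@
@,@,
k=10  @,,@
@,,@
@@,@
@@,@
@,@,
k=11  ,@@@
@@,@
@@,@
@@,@
@,@,
k=12  ,@@@
@@,@
,@,@
,,,@
,,@,
k=13  ,@@,
@@@,
,@,,
,,,@
,,@,
k=14  ,@@,
@@@,
,@,@
,,@,
,,@@
k=15  ,@@,
@@@,
,@,@
,@@,
@@,@
k=16  ,@@,
,@@,
@,,@
@@@,
@@,@

12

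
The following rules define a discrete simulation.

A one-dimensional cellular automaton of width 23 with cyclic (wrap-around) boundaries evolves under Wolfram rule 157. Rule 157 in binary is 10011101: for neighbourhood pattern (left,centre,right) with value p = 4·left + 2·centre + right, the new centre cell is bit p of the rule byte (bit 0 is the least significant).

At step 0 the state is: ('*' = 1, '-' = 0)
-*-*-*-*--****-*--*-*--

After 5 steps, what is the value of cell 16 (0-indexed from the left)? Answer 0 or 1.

1

0) -*-*-*-*--****-*--*-*--
1) -*-*-*-**-***--**-*-***
2) -*-*-*-*--**-*-*--*-**-
3) -*-*-*-**-*--*-**-*-*-*
4) -*-*-*-*--**-*-*--*-*-*
5) -*-*-*-**-*--*-**-*-*-*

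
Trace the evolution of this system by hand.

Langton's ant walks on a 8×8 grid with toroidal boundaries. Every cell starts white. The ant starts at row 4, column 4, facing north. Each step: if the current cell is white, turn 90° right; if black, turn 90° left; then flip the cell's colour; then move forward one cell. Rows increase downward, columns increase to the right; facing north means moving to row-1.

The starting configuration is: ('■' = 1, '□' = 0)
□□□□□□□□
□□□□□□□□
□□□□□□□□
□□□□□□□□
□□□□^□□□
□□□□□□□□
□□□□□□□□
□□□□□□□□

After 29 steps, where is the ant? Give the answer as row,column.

6,3

gen 0: □□□□□□□□
□□□□□□□□
□□□□□□□□
□□□□□□□□
□□□□^□□□
□□□□□□□□
□□□□□□□□
□□□□□□□□
gen 1: □□□□□□□□
□□□□□□□□
□□□□□□□□
□□□□□□□□
□□□□■>□□
□□□□□□□□
□□□□□□□□
□□□□□□□□
gen 2: □□□□□□□□
□□□□□□□□
□□□□□□□□
□□□□□□□□
□□□□■■□□
□□□□□v□□
□□□□□□□□
□□□□□□□□
gen 3: □□□□□□□□
□□□□□□□□
□□□□□□□□
□□□□□□□□
□□□□■■□□
□□□□<■□□
□□□□□□□□
□□□□□□□□
gen 4: □□□□□□□□
□□□□□□□□
□□□□□□□□
□□□□□□□□
□□□□^■□□
□□□□■■□□
□□□□□□□□
□□□□□□□□
gen 5: □□□□□□□□
□□□□□□□□
□□□□□□□□
□□□□□□□□
□□□<□■□□
□□□□■■□□
□□□□□□□□
□□□□□□□□
gen 6: □□□□□□□□
□□□□□□□□
□□□□□□□□
□□□^□□□□
□□□■□■□□
□□□□■■□□
□□□□□□□□
□□□□□□□□
gen 7: □□□□□□□□
□□□□□□□□
□□□□□□□□
□□□■>□□□
□□□■□■□□
□□□□■■□□
□□□□□□□□
□□□□□□□□
gen 8: □□□□□□□□
□□□□□□□□
□□□□□□□□
□□□■■□□□
□□□■v■□□
□□□□■■□□
□□□□□□□□
□□□□□□□□
gen 9: □□□□□□□□
□□□□□□□□
□□□□□□□□
□□□■■□□□
□□□<■■□□
□□□□■■□□
□□□□□□□□
□□□□□□□□
gen 10: □□□□□□□□
□□□□□□□□
□□□□□□□□
□□□■■□□□
□□□□■■□□
□□□v■■□□
□□□□□□□□
□□□□□□□□
gen 11: □□□□□□□□
□□□□□□□□
□□□□□□□□
□□□■■□□□
□□□□■■□□
□□<■■■□□
□□□□□□□□
□□□□□□□□
gen 12: □□□□□□□□
□□□□□□□□
□□□□□□□□
□□□■■□□□
□□^□■■□□
□□■■■■□□
□□□□□□□□
□□□□□□□□
gen 13: □□□□□□□□
□□□□□□□□
□□□□□□□□
□□□■■□□□
□□■>■■□□
□□■■■■□□
□□□□□□□□
□□□□□□□□
gen 14: □□□□□□□□
□□□□□□□□
□□□□□□□□
□□□■■□□□
□□■■■■□□
□□■v■■□□
□□□□□□□□
□□□□□□□□
gen 15: □□□□□□□□
□□□□□□□□
□□□□□□□□
□□□■■□□□
□□■■■■□□
□□■□>■□□
□□□□□□□□
□□□□□□□□
gen 16: □□□□□□□□
□□□□□□□□
□□□□□□□□
□□□■■□□□
□□■■^■□□
□□■□□■□□
□□□□□□□□
□□□□□□□□
gen 17: □□□□□□□□
□□□□□□□□
□□□□□□□□
□□□■■□□□
□□■<□■□□
□□■□□■□□
□□□□□□□□
□□□□□□□□
gen 18: □□□□□□□□
□□□□□□□□
□□□□□□□□
□□□■■□□□
□□■□□■□□
□□■v□■□□
□□□□□□□□
□□□□□□□□
gen 19: □□□□□□□□
□□□□□□□□
□□□□□□□□
□□□■■□□□
□□■□□■□□
□□<■□■□□
□□□□□□□□
□□□□□□□□
gen 20: □□□□□□□□
□□□□□□□□
□□□□□□□□
□□□■■□□□
□□■□□■□□
□□□■□■□□
□□v□□□□□
□□□□□□□□
gen 21: □□□□□□□□
□□□□□□□□
□□□□□□□□
□□□■■□□□
□□■□□■□□
□□□■□■□□
□<■□□□□□
□□□□□□□□
gen 22: □□□□□□□□
□□□□□□□□
□□□□□□□□
□□□■■□□□
□□■□□■□□
□^□■□■□□
□■■□□□□□
□□□□□□□□
gen 23: □□□□□□□□
□□□□□□□□
□□□□□□□□
□□□■■□□□
□□■□□■□□
□■>■□■□□
□■■□□□□□
□□□□□□□□
gen 24: □□□□□□□□
□□□□□□□□
□□□□□□□□
□□□■■□□□
□□■□□■□□
□■■■□■□□
□■v□□□□□
□□□□□□□□
gen 25: □□□□□□□□
□□□□□□□□
□□□□□□□□
□□□■■□□□
□□■□□■□□
□■■■□■□□
□■□>□□□□
□□□□□□□□
gen 26: □□□□□□□□
□□□□□□□□
□□□□□□□□
□□□■■□□□
□□■□□■□□
□■■■□■□□
□■□■□□□□
□□□v□□□□
gen 27: □□□□□□□□
□□□□□□□□
□□□□□□□□
□□□■■□□□
□□■□□■□□
□■■■□■□□
□■□■□□□□
□□<■□□□□
gen 28: □□□□□□□□
□□□□□□□□
□□□□□□□□
□□□■■□□□
□□■□□■□□
□■■■□■□□
□■^■□□□□
□□■■□□□□
gen 29: □□□□□□□□
□□□□□□□□
□□□□□□□□
□□□■■□□□
□□■□□■□□
□■■■□■□□
□■■>□□□□
□□■■□□□□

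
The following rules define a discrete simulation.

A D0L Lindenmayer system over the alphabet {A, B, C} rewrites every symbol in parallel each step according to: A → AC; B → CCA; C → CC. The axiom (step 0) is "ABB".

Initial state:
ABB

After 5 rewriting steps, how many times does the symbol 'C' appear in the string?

125

k=0  ABB
k=1  ACCCACCA
k=2  ACCCCCCCACCCCCAC
k=3  ACCCCCCCCCCCCCCCACCCCCCCCCCCACCC
k=4  ACCCCCCCCCCCCCCCCCCCCCCCCCCCCCCCACCCCCCCCCCCCCCCCCCCCCCCACCCCCCC
k=5  ACCCCCCCCCCCCCCCCCCCCCCCCCCCCCCCCCCCCCCCCCCCCCCCCCCCCCCCCC…CCCCCCCCCCCCCCCCCCCCCCCCCCCCCCCCCCCCCCCCCCACCCCCCCCCCCCCCC  (len 128)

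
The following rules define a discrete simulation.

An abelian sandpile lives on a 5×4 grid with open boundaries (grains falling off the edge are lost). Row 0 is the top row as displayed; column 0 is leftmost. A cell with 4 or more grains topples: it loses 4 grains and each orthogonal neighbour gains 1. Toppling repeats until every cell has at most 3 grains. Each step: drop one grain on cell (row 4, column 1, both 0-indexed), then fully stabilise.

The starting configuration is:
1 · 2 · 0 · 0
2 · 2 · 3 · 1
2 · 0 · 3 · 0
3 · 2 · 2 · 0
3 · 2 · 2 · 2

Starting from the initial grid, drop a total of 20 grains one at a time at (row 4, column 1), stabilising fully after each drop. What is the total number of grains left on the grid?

36

k=0  1 · 2 · 0 · 0
2 · 2 · 3 · 1
2 · 0 · 3 · 0
3 · 2 · 2 · 0
3 · 2 · 2 · 2
k=1  1 · 2 · 0 · 0
2 · 2 · 3 · 1
2 · 0 · 3 · 0
3 · 2 · 2 · 0
3 · 3 · 2 · 2
k=2  1 · 2 · 0 · 0
2 · 2 · 3 · 1
3 · 1 · 3 · 0
1 · 0 · 3 · 0
1 · 2 · 3 · 2
k=3  1 · 2 · 0 · 0
2 · 2 · 3 · 1
3 · 1 · 3 · 0
1 · 0 · 3 · 0
1 · 3 · 3 · 2
k=4  1 · 2 · 1 · 0
2 · 3 · 0 · 2
3 · 2 · 1 · 1
1 · 2 · 1 · 1
2 · 1 · 1 · 3
k=5  1 · 2 · 1 · 0
2 · 3 · 0 · 2
3 · 2 · 1 · 1
1 · 2 · 1 · 1
2 · 2 · 1 · 3
k=6  1 · 2 · 1 · 0
2 · 3 · 0 · 2
3 · 2 · 1 · 1
1 · 2 · 1 · 1
2 · 3 · 1 · 3
k=7  1 · 2 · 1 · 0
2 · 3 · 0 · 2
3 · 2 · 1 · 1
1 · 3 · 1 · 1
3 · 0 · 2 · 3
k=8  1 · 2 · 1 · 0
2 · 3 · 0 · 2
3 · 2 · 1 · 1
1 · 3 · 1 · 1
3 · 1 · 2 · 3
k=9  1 · 2 · 1 · 0
2 · 3 · 0 · 2
3 · 2 · 1 · 1
1 · 3 · 1 · 1
3 · 2 · 2 · 3
k=10  1 · 2 · 1 · 0
2 · 3 · 0 · 2
3 · 2 · 1 · 1
1 · 3 · 1 · 1
3 · 3 · 2 · 3
k=11  1 · 2 · 1 · 0
2 · 3 · 0 · 2
3 · 3 · 1 · 1
3 · 0 · 2 · 1
0 · 2 · 3 · 3
k=12  1 · 2 · 1 · 0
2 · 3 · 0 · 2
3 · 3 · 1 · 1
3 · 0 · 2 · 1
0 · 3 · 3 · 3
k=13  1 · 2 · 1 · 0
2 · 3 · 0 · 2
3 · 3 · 1 · 1
3 · 1 · 3 · 2
1 · 1 · 1 · 0
k=14  1 · 2 · 1 · 0
2 · 3 · 0 · 2
3 · 3 · 1 · 1
3 · 1 · 3 · 2
1 · 2 · 1 · 0
k=15  1 · 2 · 1 · 0
2 · 3 · 0 · 2
3 · 3 · 1 · 1
3 · 1 · 3 · 2
1 · 3 · 1 · 0
k=16  1 · 2 · 1 · 0
2 · 3 · 0 · 2
3 · 3 · 1 · 1
3 · 2 · 3 · 2
2 · 0 · 2 · 0
k=17  1 · 2 · 1 · 0
2 · 3 · 0 · 2
3 · 3 · 1 · 1
3 · 2 · 3 · 2
2 · 1 · 2 · 0
k=18  1 · 2 · 1 · 0
2 · 3 · 0 · 2
3 · 3 · 1 · 1
3 · 2 · 3 · 2
2 · 2 · 2 · 0
k=19  1 · 2 · 1 · 0
2 · 3 · 0 · 2
3 · 3 · 1 · 1
3 · 2 · 3 · 2
2 · 3 · 2 · 0
k=20  1 · 2 · 1 · 0
2 · 3 · 0 · 2
3 · 3 · 1 · 1
3 · 3 · 3 · 2
3 · 0 · 3 · 0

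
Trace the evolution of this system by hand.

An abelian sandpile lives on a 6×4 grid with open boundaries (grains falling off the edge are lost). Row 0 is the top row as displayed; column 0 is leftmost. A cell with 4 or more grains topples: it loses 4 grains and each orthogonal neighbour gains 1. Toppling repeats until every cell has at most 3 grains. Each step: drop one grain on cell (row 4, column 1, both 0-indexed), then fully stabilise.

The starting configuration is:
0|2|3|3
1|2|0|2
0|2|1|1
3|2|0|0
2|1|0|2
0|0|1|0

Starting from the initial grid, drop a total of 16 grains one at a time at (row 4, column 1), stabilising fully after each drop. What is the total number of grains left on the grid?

step 0: 0|2|3|3
1|2|0|2
0|2|1|1
3|2|0|0
2|1|0|2
0|0|1|0
step 1: 0|2|3|3
1|2|0|2
0|2|1|1
3|2|0|0
2|2|0|2
0|0|1|0
step 2: 0|2|3|3
1|2|0|2
0|2|1|1
3|2|0|0
2|3|0|2
0|0|1|0
step 3: 0|2|3|3
1|2|0|2
0|2|1|1
3|3|0|0
3|0|1|2
0|1|1|0
step 4: 0|2|3|3
1|2|0|2
0|2|1|1
3|3|0|0
3|1|1|2
0|1|1|0
step 5: 0|2|3|3
1|2|0|2
0|2|1|1
3|3|0|0
3|2|1|2
0|1|1|0
step 6: 0|2|3|3
1|2|0|2
0|2|1|1
3|3|0|0
3|3|1|2
0|1|1|0
step 7: 0|2|3|3
1|2|0|2
1|3|1|1
1|1|1|0
1|2|2|2
1|2|1|0
step 8: 0|2|3|3
1|2|0|2
1|3|1|1
1|1|1|0
1|3|2|2
1|2|1|0
step 9: 0|2|3|3
1|2|0|2
1|3|1|1
1|2|1|0
2|0|3|2
1|3|1|0
step 10: 0|2|3|3
1|2|0|2
1|3|1|1
1|2|1|0
2|1|3|2
1|3|1|0
step 11: 0|2|3|3
1|2|0|2
1|3|1|1
1|2|1|0
2|2|3|2
1|3|1|0
step 12: 0|2|3|3
1|2|0|2
1|3|1|1
1|2|1|0
2|3|3|2
1|3|1|0
step 13: 0|2|3|3
1|2|0|2
1|3|1|1
1|3|2|0
3|2|0|3
2|0|3|0
step 14: 0|2|3|3
1|2|0|2
1|3|1|1
1|3|2|0
3|3|0|3
2|0|3|0
step 15: 0|2|3|3
1|3|0|2
2|0|2|1
3|1|3|0
0|2|1|3
3|1|3|0
step 16: 0|2|3|3
1|3|0|2
2|0|2|1
3|1|3|0
0|3|1|3
3|1|3|0

40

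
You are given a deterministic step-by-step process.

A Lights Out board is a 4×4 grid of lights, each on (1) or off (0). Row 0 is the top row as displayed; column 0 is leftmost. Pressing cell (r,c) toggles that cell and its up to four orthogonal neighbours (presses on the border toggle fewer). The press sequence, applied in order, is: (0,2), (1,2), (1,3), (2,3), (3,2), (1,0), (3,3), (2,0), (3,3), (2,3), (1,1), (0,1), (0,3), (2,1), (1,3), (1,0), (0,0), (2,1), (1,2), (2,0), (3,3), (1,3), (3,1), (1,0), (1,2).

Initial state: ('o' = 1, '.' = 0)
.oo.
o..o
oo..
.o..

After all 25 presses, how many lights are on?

8

step 0: .oo.
o..o
oo..
.o..
step 1: ...o
o.oo
oo..
.o..
step 2: ..oo
oo..
ooo.
.o..
step 3: ..o.
oooo
oooo
.o..
step 4: ..o.
ooo.
oo..
.o.o
step 5: ..o.
ooo.
ooo.
..o.
step 6: o.o.
..o.
.oo.
..o.
step 7: o.o.
..o.
.ooo
...o
step 8: o.o.
o.o.
o.oo
o..o
step 9: o.o.
o.o.
o.o.
o.o.
step 10: o.o.
o.oo
o..o
o.oo
step 11: ooo.
.o.o
oo.o
o.oo
step 12: ....
...o
oo.o
o.oo
step 13: ..oo
....
oo.o
o.oo
step 14: ..oo
.o..
..oo
oooo
step 15: ..o.
.ooo
..o.
oooo
step 16: o.o.
o.oo
o.o.
oooo
step 17: .oo.
..oo
o.o.
oooo
step 18: .oo.
.ooo
.o..
o.oo
step 19: .o..
....
.oo.
o.oo
step 20: .o..
o...
o.o.
..oo
step 21: .o..
o...
o.oo
....
step 22: .o.o
o.oo
o.o.
....
step 23: .o.o
o.oo
ooo.
ooo.
step 24: oo.o
.ooo
.oo.
ooo.
step 25: oooo
....
.o..
ooo.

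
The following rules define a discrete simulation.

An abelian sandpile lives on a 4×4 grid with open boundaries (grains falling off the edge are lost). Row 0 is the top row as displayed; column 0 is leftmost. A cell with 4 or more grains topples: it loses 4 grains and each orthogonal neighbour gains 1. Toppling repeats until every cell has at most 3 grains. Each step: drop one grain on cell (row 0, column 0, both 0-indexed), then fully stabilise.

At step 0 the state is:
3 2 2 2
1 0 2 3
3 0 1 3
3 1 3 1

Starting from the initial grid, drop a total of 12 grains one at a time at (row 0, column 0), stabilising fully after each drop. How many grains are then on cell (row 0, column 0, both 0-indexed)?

1

gen 0: 3 2 2 2
1 0 2 3
3 0 1 3
3 1 3 1
gen 1: 0 3 2 2
2 0 2 3
3 0 1 3
3 1 3 1
gen 2: 1 3 2 2
2 0 2 3
3 0 1 3
3 1 3 1
gen 3: 2 3 2 2
2 0 2 3
3 0 1 3
3 1 3 1
gen 4: 3 3 2 2
2 0 2 3
3 0 1 3
3 1 3 1
gen 5: 1 0 3 2
3 1 2 3
3 0 1 3
3 1 3 1
gen 6: 2 0 3 2
3 1 2 3
3 0 1 3
3 1 3 1
gen 7: 3 0 3 2
3 1 2 3
3 0 1 3
3 1 3 1
gen 8: 1 1 3 2
1 2 2 3
1 1 1 3
0 2 3 1
gen 9: 2 1 3 2
1 2 2 3
1 1 1 3
0 2 3 1
gen 10: 3 1 3 2
1 2 2 3
1 1 1 3
0 2 3 1
gen 11: 0 2 3 2
2 2 2 3
1 1 1 3
0 2 3 1
gen 12: 1 2 3 2
2 2 2 3
1 1 1 3
0 2 3 1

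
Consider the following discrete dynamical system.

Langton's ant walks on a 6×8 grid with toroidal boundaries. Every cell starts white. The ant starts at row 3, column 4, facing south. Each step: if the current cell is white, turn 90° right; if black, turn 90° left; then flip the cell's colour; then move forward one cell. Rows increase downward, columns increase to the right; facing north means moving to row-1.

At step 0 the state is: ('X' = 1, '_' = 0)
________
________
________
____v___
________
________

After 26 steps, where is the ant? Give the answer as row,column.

0,5

gen 0: ________
________
________
____v___
________
________
gen 1: ________
________
________
___<X___
________
________
gen 2: ________
________
___^____
___XX___
________
________
gen 3: ________
________
___X>___
___XX___
________
________
gen 4: ________
________
___XX___
___Xv___
________
________
gen 5: ________
________
___XX___
___X_>__
________
________
gen 6: ________
________
___XX___
___X_X__
_____v__
________
gen 7: ________
________
___XX___
___X_X__
____<X__
________
gen 8: ________
________
___XX___
___X^X__
____XX__
________
gen 9: ________
________
___XX___
___XX>__
____XX__
________
gen 10: ________
________
___XX^__
___XX___
____XX__
________
gen 11: ________
________
___XXX>_
___XX___
____XX__
________
gen 12: ________
________
___XXXX_
___XX_v_
____XX__
________
gen 13: ________
________
___XXXX_
___XX<X_
____XX__
________
gen 14: ________
________
___XX^X_
___XXXX_
____XX__
________
gen 15: ________
________
___X<_X_
___XXXX_
____XX__
________
gen 16: ________
________
___X__X_
___XvXX_
____XX__
________
gen 17: ________
________
___X__X_
___X_>X_
____XX__
________
gen 18: ________
________
___X_^X_
___X__X_
____XX__
________
gen 19: ________
________
___X_X>_
___X__X_
____XX__
________
gen 20: ________
______^_
___X_X__
___X__X_
____XX__
________
gen 21: ________
______X>
___X_X__
___X__X_
____XX__
________
gen 22: ________
______XX
___X_X_v
___X__X_
____XX__
________
gen 23: ________
______XX
___X_X<X
___X__X_
____XX__
________
gen 24: ________
______^X
___X_XXX
___X__X_
____XX__
________
gen 25: ________
_____<_X
___X_XXX
___X__X_
____XX__
________
gen 26: _____^__
_____X_X
___X_XXX
___X__X_
____XX__
________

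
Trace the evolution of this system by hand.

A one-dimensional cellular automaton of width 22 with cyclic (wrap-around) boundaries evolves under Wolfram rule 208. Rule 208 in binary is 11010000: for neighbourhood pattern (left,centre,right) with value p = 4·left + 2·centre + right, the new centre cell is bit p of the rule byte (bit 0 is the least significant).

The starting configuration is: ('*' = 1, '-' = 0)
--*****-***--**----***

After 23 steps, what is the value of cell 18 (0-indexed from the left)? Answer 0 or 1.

0

step 0: --*****-***--**----***
step 1: *--****--***--**----**
step 2: **--****--***--**----*
step 3: ***--****--***--**----
step 4: -***--****--***--**---
step 5: --***--****--***--**--
step 6: ---***--****--***--**-
step 7: ----***--****--***--**
step 8: *----***--****--***--*
step 9: **----***--****--***--
step 10: -**----***--****--***-
step 11: --**----***--****--***
step 12: *--**----***--****--**
step 13: **--**----***--****--*
step 14: ***--**----***--****--
step 15: -***--**----***--****-
step 16: --***--**----***--****
step 17: *--***--**----***--***
step 18: **--***--**----***--**
step 19: ***--***--**----***--*
step 20: ****--***--**----***--
step 21: -****--***--**----***-
step 22: --****--***--**----***
step 23: *--****--***--**----**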